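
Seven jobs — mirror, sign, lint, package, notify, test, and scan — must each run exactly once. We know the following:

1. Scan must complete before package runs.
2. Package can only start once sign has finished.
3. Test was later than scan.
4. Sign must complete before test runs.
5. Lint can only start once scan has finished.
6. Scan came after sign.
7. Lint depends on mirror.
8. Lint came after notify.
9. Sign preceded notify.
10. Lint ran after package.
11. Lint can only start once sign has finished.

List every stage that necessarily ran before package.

Directly stated before package: scan and sign.
No chain forces lint (or any of the others) ahead of package.

scan, sign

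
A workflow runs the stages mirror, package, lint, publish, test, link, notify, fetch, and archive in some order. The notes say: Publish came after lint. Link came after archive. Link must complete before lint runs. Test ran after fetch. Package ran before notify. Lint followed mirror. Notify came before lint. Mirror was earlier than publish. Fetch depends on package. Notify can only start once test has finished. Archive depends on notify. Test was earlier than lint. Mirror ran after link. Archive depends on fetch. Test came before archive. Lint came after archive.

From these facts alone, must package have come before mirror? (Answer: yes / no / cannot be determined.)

Chain the constraints: package → notify → archive → link → mirror. Each link is directly stated, so package comes before mirror.

yes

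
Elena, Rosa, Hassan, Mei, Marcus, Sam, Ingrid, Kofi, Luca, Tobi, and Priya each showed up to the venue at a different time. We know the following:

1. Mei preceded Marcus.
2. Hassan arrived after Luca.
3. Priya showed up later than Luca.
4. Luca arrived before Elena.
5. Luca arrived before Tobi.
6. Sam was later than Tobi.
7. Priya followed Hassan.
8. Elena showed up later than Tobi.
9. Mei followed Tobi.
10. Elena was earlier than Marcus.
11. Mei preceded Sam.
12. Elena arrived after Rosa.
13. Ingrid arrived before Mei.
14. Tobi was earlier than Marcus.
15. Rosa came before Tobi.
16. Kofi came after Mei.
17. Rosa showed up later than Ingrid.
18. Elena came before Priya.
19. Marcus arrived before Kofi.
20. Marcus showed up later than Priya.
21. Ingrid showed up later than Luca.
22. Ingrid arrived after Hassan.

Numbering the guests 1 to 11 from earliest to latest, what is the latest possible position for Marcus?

10

Marcus must come before Kofi — 1 guest forced after them.
Everything else can be placed before Marcus in some valid order, so Marcus can sit as late as position 11 − 1 = 10.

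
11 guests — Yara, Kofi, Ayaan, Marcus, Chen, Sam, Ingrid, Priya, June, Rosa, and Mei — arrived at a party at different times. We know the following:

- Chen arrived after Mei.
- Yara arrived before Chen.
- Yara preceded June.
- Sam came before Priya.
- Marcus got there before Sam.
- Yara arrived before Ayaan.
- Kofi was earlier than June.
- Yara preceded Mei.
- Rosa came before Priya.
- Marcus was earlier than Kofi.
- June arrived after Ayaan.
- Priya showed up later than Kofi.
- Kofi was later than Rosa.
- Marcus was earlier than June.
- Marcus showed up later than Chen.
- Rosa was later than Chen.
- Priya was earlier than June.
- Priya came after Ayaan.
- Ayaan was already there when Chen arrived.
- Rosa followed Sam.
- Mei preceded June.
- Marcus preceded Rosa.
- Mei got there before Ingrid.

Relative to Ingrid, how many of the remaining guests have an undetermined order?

8

Forced before Ingrid: Mei and Yara.
That leaves Ayaan, Chen, June, Kofi, Marcus, Priya, Rosa, and Sam with no forced order relative to Ingrid — 8.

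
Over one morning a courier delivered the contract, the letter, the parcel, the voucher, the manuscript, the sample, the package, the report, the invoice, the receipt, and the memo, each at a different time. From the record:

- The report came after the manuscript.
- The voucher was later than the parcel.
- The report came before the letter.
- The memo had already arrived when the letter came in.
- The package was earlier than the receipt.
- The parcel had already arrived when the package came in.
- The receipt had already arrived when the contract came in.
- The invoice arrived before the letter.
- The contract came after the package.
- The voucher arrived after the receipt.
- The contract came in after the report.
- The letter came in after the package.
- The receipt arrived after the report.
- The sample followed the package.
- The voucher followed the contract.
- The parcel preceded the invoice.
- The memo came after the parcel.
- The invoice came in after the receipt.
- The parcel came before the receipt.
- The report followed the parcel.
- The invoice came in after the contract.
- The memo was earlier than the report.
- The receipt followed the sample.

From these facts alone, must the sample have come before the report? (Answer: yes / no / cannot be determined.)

cannot be determined

No chain of stated constraints runs from the sample to the report, and none runs from the report to the sample either.
So the relative order of the sample and the report is not fixed by the given facts.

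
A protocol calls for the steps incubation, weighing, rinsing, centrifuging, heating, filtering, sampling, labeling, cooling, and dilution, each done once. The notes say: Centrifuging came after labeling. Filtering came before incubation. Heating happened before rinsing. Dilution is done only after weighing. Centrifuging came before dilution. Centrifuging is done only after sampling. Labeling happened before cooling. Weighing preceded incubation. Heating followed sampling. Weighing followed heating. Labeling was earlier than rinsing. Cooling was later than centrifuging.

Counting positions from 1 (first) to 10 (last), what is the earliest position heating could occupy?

Sampling must come before heating — 1 forced predecessor.
Nothing else is forced ahead of heating, so its earliest slot is position 1 + 1 = 2.

2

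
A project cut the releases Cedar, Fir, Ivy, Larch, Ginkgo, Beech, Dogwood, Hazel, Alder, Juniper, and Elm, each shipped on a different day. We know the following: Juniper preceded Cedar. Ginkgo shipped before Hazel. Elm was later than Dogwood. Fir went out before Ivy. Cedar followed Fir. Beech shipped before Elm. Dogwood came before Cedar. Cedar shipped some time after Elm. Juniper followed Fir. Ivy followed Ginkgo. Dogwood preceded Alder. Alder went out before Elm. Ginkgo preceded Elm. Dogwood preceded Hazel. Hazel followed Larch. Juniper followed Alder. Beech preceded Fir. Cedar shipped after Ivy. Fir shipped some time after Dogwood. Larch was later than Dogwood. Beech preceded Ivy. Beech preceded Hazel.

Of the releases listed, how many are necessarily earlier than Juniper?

4

Directly stated before Juniper: Alder and Fir.
Beech reaches Juniper via Beech → Fir → Juniper.
Dogwood reaches Juniper via Dogwood → Fir → Juniper.
No chain forces Cedar (or any of the others) ahead of Juniper.
That's Alder, Beech, Dogwood, and Fir — 4 in all.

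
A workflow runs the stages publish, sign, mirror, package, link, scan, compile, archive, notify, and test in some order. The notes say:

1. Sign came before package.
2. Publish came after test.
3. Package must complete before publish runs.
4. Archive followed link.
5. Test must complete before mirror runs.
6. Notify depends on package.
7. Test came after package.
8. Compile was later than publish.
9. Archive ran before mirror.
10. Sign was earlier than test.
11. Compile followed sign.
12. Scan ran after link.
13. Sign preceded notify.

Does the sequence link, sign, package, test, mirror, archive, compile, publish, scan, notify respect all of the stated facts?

The constraints require publish before compile, but in the proposed sequence compile appears ahead of publish. That one violation is enough.

no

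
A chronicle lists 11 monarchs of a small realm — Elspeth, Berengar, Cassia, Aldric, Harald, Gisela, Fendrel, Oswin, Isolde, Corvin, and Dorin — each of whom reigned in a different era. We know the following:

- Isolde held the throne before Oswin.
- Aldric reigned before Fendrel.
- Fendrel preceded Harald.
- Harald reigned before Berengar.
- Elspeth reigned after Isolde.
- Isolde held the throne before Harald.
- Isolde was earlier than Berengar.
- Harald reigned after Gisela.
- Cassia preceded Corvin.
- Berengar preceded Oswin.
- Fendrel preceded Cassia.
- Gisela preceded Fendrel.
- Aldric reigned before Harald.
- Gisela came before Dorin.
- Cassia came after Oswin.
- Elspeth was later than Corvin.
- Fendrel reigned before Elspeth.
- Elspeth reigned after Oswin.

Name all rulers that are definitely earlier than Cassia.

Directly stated before Cassia: Fendrel and Oswin.
Aldric reaches Cassia via Aldric → Fendrel → Cassia.
Berengar reaches Cassia via Berengar → Oswin → Cassia.
Gisela reaches Cassia via Gisela → Fendrel → Cassia.
Likewise Harald and Isolde each reach Cassia by chaining the stated constraints.
No chain forces Elspeth (or any of the others) ahead of Cassia.

Aldric, Berengar, Fendrel, Gisela, Harald, Isolde, Oswin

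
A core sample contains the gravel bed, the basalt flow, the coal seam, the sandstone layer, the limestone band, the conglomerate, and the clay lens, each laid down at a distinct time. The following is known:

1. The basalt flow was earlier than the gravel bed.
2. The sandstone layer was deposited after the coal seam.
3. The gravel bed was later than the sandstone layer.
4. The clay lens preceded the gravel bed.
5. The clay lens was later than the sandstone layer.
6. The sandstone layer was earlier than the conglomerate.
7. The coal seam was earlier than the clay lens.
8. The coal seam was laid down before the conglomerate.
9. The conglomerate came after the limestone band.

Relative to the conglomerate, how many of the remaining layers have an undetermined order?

3

Forced before the conglomerate: the coal seam, the limestone band, and the sandstone layer.
That leaves the basalt flow, the clay lens, and the gravel bed with no forced order relative to the conglomerate — 3.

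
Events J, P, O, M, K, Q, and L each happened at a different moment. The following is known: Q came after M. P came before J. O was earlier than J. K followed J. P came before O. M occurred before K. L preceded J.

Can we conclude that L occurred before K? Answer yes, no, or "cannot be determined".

Chain the constraints: L → J → K. Each link is directly stated, so L comes before K.

yes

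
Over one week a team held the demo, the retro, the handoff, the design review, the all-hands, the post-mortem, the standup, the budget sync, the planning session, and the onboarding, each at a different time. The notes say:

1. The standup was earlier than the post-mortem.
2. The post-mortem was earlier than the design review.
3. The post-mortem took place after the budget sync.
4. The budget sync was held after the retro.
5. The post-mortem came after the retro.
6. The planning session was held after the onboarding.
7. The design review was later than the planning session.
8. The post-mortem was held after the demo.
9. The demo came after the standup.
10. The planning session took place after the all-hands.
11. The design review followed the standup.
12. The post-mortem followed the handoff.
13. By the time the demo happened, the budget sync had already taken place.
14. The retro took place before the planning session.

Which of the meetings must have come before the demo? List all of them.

Directly stated before the demo: the budget sync and the standup.
The retro reaches the demo via the retro → the budget sync → the demo.
No chain forces the design review (or any of the others) ahead of the demo.

the budget sync, the retro, the standup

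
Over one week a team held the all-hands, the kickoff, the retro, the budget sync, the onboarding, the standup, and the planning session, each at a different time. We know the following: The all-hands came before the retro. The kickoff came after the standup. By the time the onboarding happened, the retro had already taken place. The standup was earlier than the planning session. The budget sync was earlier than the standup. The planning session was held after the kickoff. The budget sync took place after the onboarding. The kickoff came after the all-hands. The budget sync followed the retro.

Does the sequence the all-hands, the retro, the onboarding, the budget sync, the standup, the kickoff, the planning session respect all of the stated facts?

Check each stated constraint against the proposed order — e.g. the standup is ahead of the planning session; the all-hands is ahead of the kickoff. Every pair is in the required order; nothing is violated.

yes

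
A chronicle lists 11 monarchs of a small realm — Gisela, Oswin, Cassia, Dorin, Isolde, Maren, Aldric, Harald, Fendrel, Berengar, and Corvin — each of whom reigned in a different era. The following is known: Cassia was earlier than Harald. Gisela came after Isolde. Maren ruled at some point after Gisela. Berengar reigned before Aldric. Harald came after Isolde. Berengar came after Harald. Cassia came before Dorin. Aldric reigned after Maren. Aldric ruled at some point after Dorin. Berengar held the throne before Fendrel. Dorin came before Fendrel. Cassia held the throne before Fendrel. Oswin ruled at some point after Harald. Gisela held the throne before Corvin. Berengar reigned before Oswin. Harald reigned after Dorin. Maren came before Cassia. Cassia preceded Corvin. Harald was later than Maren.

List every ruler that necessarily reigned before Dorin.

Directly stated before Dorin: Cassia.
Gisela reaches Dorin via Gisela → Maren → Cassia → Dorin.
Isolde reaches Dorin via Isolde → Gisela → Maren → Cassia → Dorin.
Maren reaches Dorin via Maren → Cassia → Dorin.
No chain forces Harald (or any of the others) ahead of Dorin.

Cassia, Gisela, Isolde, Maren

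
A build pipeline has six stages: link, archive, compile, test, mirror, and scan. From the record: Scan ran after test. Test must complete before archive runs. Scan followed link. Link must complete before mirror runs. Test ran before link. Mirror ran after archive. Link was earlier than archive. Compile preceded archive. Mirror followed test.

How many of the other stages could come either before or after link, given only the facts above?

Forced before link: test; forced after link: archive, mirror, and scan.
That leaves compile with no forced order relative to link — 1.

1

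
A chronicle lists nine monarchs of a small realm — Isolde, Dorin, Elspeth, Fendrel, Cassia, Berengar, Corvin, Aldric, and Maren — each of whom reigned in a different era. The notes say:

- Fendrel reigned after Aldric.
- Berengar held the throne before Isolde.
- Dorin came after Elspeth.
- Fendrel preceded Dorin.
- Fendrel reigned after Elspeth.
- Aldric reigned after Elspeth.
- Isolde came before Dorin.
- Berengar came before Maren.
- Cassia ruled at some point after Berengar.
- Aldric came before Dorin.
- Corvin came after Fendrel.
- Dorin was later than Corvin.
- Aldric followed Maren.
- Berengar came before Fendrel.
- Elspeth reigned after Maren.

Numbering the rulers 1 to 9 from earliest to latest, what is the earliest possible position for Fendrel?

5

Aldric, Berengar, Elspeth, and Maren must all come before Fendrel — 4 forced predecessors.
Nothing else is forced ahead of Fendrel, so their earliest slot is position 4 + 1 = 5.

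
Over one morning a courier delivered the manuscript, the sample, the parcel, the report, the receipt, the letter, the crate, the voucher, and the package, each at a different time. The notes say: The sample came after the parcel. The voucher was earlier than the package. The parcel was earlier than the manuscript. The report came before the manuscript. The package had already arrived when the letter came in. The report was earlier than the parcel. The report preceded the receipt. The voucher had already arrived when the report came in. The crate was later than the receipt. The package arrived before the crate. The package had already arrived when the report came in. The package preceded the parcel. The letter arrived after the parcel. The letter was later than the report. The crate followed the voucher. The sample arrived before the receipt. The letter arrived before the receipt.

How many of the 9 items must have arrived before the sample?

4

Directly stated before the sample: the parcel.
The package reaches the sample via the package → the parcel → the sample.
The report reaches the sample via the report → the parcel → the sample.
The voucher reaches the sample via the voucher → the package → the parcel → the sample.
That's the package, the parcel, the report, and the voucher — 4 in all.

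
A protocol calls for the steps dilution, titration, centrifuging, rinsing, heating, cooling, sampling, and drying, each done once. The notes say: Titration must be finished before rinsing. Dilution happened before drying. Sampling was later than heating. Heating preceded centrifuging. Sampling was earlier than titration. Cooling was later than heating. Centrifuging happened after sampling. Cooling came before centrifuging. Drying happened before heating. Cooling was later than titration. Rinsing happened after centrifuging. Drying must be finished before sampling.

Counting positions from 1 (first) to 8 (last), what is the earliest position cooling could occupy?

Dilution, drying, heating, sampling, and titration must all come before cooling — 5 forced predecessors.
Nothing else is forced ahead of cooling, so its earliest slot is position 5 + 1 = 6.

6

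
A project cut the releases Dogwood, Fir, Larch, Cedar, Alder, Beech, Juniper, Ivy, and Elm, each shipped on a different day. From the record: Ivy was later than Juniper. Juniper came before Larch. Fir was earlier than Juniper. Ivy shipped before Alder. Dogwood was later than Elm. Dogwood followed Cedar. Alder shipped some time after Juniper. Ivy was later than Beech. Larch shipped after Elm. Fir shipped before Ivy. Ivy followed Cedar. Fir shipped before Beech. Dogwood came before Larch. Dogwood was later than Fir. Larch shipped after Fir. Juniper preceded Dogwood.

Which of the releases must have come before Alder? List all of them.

Directly stated before Alder: Ivy and Juniper.
Beech reaches Alder via Beech → Ivy → Alder.
Cedar reaches Alder via Cedar → Ivy → Alder.
Fir reaches Alder via Fir → Juniper → Alder.
No chain forces Dogwood (or any of the others) ahead of Alder.

Beech, Cedar, Fir, Ivy, Juniper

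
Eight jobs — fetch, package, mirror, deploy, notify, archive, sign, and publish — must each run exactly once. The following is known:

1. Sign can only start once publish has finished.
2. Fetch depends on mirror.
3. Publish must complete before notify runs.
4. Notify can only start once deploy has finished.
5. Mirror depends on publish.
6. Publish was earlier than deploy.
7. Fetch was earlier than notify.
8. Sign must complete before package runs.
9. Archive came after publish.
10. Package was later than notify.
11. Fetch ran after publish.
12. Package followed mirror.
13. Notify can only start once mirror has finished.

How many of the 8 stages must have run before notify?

4

Directly stated before notify: deploy, fetch, mirror, and publish.
No chain forces archive (or any of the others) ahead of notify.
That's deploy, fetch, mirror, and publish — 4 in all.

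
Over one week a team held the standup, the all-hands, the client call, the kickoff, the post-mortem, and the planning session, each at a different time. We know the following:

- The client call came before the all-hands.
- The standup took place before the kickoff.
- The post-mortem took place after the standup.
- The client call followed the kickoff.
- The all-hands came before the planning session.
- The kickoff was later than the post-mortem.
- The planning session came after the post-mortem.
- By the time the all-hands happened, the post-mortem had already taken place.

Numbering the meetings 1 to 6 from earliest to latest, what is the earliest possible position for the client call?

4

The kickoff, the post-mortem, and the standup must all come before the client call — 3 forced predecessors.
Nothing else is forced ahead of the client call, so its earliest slot is position 3 + 1 = 4.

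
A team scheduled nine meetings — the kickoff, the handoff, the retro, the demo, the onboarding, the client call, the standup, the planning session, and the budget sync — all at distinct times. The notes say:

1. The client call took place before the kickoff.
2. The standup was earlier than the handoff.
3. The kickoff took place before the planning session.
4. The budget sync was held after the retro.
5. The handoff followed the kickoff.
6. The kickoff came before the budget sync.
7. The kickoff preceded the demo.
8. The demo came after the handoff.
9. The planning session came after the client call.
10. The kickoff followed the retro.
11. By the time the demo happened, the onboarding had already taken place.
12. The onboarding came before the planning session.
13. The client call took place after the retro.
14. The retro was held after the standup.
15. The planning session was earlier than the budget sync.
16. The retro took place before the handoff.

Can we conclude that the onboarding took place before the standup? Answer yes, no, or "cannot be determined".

cannot be determined

No chain of stated constraints runs from the onboarding to the standup, and none runs from the standup to the onboarding either.
So the relative order of the onboarding and the standup is not fixed by the given facts.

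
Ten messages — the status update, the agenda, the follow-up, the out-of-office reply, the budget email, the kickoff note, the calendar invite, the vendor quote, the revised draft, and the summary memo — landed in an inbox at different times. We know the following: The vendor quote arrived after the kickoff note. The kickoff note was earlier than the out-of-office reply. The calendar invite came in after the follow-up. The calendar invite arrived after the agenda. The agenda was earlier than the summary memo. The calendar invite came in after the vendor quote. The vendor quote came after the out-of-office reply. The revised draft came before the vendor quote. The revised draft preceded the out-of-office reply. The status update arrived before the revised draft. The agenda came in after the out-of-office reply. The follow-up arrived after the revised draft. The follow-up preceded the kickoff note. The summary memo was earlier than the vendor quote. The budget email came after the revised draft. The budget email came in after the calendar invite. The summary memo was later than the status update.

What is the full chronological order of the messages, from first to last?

The constraints fix every adjacent pair, so only one ordering works:
the status update → the revised draft → the follow-up → the kickoff note → the out-of-office reply → the agenda → the summary memo → the vendor quote → the calendar invite → the budget email.

the status update, the revised draft, the follow-up, the kickoff note, the out-of-office reply, the agenda, the summary memo, the vendor quote, the calendar invite, the budget email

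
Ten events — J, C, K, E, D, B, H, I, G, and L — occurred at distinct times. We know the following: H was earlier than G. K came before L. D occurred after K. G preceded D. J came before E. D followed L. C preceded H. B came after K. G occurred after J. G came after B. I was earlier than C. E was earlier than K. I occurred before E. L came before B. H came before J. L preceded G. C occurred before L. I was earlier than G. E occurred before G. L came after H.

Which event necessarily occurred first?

I has a chain of constraints placing it before every other event, so I must be first.

I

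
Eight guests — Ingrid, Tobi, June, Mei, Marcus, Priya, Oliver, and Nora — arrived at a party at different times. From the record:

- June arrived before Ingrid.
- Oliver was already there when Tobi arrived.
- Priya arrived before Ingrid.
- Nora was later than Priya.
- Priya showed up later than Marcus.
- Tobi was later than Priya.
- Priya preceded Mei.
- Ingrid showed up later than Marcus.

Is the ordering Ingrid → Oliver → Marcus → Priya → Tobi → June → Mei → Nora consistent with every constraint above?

The constraints require Marcus before Ingrid, but in the proposed sequence Ingrid appears ahead of Marcus. That one violation is enough.

no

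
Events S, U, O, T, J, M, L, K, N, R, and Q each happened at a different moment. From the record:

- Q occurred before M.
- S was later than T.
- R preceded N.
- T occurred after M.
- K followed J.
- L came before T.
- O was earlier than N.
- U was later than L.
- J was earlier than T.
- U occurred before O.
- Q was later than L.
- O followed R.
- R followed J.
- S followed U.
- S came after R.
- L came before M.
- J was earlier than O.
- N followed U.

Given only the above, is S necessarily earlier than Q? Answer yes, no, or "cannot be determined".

no

Tracing the constraints gives Q → M → T → S, so Q must come before S.
That means S cannot be before Q.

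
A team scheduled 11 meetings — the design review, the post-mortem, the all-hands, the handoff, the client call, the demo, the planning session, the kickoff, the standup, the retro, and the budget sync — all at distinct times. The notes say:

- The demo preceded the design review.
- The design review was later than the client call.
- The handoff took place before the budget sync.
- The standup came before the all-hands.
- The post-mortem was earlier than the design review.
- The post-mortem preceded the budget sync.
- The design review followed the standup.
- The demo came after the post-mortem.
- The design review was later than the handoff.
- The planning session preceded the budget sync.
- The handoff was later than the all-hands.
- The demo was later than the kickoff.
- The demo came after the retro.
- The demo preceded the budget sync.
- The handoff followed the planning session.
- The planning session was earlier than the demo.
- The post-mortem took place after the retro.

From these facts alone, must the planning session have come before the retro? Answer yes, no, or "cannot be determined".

No chain of stated constraints runs from the planning session to the retro, and none runs from the retro to the planning session either.
So the relative order of the planning session and the retro is not fixed by the given facts.

cannot be determined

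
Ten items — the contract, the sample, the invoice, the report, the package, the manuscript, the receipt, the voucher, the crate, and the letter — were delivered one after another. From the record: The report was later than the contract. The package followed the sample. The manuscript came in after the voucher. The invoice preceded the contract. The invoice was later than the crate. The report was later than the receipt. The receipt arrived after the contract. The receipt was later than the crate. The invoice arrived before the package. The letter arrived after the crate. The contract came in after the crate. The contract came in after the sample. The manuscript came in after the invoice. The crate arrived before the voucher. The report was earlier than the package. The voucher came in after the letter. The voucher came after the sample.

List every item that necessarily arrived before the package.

Directly stated before the package: the invoice, the report, and the sample.
The contract reaches the package via the contract → the report → the package.
The crate reaches the package via the crate → the invoice → the package.
The receipt reaches the package via the receipt → the report → the package.

the contract, the crate, the invoice, the receipt, the report, the sample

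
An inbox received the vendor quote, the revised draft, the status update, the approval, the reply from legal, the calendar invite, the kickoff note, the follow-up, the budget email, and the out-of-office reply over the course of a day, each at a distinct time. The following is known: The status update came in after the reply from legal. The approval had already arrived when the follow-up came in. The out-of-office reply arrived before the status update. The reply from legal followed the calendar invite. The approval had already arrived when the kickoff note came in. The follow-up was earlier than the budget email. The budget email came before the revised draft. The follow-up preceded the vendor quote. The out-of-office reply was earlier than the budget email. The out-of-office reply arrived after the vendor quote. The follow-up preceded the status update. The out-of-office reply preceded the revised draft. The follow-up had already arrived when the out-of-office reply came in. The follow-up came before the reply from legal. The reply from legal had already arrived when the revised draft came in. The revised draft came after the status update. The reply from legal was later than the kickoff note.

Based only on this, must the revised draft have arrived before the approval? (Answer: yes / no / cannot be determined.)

Tracing the constraints gives the approval → the kickoff note → the reply from legal → the revised draft, so the approval must come before the revised draft.
That means the revised draft cannot be before the approval.

no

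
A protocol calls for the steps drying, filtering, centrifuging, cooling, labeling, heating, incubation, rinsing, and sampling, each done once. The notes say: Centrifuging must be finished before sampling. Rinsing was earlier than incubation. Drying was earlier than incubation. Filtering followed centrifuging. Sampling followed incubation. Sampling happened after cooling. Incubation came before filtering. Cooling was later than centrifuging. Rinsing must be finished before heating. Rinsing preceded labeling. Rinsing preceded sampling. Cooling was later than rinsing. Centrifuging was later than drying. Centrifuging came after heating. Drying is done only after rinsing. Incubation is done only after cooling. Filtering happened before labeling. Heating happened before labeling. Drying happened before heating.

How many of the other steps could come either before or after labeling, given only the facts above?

Forced before labeling: centrifuging, cooling, drying, filtering, heating, incubation, and rinsing.
That leaves sampling with no forced order relative to labeling — 1.

1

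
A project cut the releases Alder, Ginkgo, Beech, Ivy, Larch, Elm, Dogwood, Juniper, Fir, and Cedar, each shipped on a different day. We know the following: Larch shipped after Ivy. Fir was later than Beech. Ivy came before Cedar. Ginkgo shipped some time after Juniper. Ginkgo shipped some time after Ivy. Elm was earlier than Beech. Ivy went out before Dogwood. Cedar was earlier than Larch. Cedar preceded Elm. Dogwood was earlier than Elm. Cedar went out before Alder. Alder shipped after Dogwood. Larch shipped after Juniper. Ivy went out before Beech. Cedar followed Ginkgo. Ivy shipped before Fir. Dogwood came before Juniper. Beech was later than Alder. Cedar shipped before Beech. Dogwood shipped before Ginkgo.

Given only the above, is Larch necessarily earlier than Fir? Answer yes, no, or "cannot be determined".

No chain of stated constraints runs from Larch to Fir, and none runs from Fir to Larch either.
So the relative order of Larch and Fir is not fixed by the given facts.

cannot be determined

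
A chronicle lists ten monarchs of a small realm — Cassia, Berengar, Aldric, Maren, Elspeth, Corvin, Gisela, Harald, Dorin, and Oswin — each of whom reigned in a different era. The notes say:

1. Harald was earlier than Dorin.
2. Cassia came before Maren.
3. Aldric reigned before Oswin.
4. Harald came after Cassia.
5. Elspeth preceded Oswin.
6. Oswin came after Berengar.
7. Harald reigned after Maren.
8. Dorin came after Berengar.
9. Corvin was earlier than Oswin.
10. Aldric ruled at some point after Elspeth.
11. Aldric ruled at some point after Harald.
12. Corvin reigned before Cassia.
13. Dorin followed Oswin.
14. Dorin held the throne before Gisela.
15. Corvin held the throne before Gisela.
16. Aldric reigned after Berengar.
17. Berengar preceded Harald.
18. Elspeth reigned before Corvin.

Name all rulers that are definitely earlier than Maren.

Cassia, Corvin, Elspeth

Directly stated before Maren: Cassia.
Corvin reaches Maren via Corvin → Cassia → Maren.
Elspeth reaches Maren via Elspeth → Corvin → Cassia → Maren.
No chain forces Dorin (or any of the others) ahead of Maren.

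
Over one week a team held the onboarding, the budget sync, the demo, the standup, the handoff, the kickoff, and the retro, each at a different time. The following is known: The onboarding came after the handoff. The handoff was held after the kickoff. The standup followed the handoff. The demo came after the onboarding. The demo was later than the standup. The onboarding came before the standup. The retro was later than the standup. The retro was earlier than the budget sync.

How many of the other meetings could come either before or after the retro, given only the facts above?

1

Forced before the retro: the handoff, the kickoff, the onboarding, and the standup; forced after the retro: the budget sync.
That leaves the demo with no forced order relative to the retro — 1.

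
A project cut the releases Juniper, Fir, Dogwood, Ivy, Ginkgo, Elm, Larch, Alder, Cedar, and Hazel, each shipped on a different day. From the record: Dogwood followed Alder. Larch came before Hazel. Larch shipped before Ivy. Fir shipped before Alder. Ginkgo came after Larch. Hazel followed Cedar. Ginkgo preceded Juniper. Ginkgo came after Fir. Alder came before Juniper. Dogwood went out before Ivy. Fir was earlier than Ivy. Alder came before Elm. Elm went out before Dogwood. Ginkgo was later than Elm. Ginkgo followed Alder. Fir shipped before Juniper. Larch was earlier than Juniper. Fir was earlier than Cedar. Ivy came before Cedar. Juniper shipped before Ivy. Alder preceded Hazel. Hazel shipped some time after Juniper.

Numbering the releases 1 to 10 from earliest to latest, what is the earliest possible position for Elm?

Alder and Fir must both come before Elm — 2 forced predecessors.
Nothing else is forced ahead of Elm, so its earliest slot is position 2 + 1 = 3.

3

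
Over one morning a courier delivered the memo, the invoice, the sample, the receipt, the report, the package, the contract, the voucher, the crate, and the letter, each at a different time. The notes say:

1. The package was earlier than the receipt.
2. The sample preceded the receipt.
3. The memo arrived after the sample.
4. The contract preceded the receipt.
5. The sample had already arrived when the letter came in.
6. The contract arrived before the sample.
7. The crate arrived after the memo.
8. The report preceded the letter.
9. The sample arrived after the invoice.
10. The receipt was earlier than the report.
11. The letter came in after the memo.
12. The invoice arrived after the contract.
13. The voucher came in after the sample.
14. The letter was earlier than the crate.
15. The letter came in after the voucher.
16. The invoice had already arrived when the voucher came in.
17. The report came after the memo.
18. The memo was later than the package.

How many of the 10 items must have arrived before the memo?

4

Directly stated before the memo: the package and the sample.
The contract reaches the memo via the contract → the sample → the memo.
The invoice reaches the memo via the invoice → the sample → the memo.
No chain forces the report (or any of the others) ahead of the memo.
That's the contract, the invoice, the package, and the sample — 4 in all.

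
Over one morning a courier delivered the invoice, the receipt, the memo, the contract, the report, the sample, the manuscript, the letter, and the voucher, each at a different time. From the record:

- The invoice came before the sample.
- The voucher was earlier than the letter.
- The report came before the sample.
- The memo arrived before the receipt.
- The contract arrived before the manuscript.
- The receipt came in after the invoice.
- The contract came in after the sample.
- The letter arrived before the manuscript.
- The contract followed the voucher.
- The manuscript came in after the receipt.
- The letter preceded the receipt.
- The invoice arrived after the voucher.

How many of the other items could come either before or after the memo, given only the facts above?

Forced after the memo: the manuscript and the receipt.
That leaves the contract, the invoice, the letter, the report, the sample, and the voucher with no forced order relative to the memo — 6.

6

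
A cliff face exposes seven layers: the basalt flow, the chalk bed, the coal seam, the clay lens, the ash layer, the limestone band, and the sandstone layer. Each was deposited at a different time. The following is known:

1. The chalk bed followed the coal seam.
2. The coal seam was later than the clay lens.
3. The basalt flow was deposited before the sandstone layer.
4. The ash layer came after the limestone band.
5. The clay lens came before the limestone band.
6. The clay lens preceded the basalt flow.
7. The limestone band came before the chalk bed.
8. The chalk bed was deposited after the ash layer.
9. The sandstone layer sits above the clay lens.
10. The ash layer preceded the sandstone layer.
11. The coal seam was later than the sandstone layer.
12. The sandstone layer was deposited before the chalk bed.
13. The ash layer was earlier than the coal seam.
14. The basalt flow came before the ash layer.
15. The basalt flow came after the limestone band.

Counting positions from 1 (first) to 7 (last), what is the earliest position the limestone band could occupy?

2

The clay lens must come before the limestone band — 1 forced predecessor.
Nothing else is forced ahead of the limestone band, so its earliest slot is position 1 + 1 = 2.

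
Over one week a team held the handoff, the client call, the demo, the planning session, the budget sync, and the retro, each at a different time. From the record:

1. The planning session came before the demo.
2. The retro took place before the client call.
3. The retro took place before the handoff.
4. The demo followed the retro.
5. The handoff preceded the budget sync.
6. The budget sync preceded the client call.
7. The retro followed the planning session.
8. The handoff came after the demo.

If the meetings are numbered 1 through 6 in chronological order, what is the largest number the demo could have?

The demo must come before the budget sync, the client call, and the handoff — 3 meetings forced after it.
Everything else can be placed before the demo in some valid order, so the demo can sit as late as position 6 − 3 = 3.

3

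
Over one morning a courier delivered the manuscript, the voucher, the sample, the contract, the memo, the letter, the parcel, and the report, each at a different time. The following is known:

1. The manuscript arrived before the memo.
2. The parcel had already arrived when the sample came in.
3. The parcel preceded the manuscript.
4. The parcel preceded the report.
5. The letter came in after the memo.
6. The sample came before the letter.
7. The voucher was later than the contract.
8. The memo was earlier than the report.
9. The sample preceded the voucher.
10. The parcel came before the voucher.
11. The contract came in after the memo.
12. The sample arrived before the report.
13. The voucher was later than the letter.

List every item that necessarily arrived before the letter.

the manuscript, the memo, the parcel, the sample

Directly stated before the letter: the memo and the sample.
The manuscript reaches the letter via the manuscript → the memo → the letter.
The parcel reaches the letter via the parcel → the sample → the letter.
No chain forces the voucher (or any of the others) ahead of the letter.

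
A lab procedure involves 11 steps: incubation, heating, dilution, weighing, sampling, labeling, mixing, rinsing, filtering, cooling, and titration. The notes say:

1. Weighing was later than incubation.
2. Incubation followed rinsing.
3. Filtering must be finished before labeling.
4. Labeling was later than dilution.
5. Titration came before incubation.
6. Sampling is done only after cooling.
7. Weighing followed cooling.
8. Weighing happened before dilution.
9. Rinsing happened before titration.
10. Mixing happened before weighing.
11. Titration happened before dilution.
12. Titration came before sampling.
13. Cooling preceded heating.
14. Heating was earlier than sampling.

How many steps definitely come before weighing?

5

Directly stated before weighing: cooling, incubation, and mixing.
Rinsing reaches weighing via rinsing → incubation → weighing.
Titration reaches weighing via titration → incubation → weighing.
No chain forces dilution (or any of the others) ahead of weighing.
That's cooling, incubation, mixing, rinsing, and titration — 5 in all.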